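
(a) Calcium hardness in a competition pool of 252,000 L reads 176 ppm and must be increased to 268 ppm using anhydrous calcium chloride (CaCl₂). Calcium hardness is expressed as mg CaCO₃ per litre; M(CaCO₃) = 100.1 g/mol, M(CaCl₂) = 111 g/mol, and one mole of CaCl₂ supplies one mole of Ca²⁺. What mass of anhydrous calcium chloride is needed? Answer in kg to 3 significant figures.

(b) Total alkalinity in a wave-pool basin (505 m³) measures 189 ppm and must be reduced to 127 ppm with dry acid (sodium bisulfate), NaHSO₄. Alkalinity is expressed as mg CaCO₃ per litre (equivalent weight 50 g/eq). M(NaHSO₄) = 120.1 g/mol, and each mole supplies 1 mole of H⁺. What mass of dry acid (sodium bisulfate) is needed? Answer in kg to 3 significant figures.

(a) Hardness to add: (268 − 176) = 92 mg/L as CaCO₃ × 252,000 L = 23,180 g as CaCO₃.
(a) Moles of Ca²⁺ (1 mol Ca²⁺ ≡ 1 mol CaCO₃): 23,180 / 100.1 g/mol = 231.6 mol.
(a) Mass of CaCl₂: 231.6 × 111 = 25,710 g.

(b) Volume: 505 m³ = 505,000 L.
(b) Alkalinity to neutralize: (189 − 127) = 62 mg/L as CaCO₃ × 505,000 L = 31,310 g as CaCO₃.
(b) Equivalents of H⁺ required: 31,310 ÷ 50 g/eq = 626.2 eq = 626.2 mol NaHSO₄.
(b) Mass of NaHSO₄: 626.2 × 120.1 = 75,210 g.

(a) 25.7 kg; (b) 75.2 kg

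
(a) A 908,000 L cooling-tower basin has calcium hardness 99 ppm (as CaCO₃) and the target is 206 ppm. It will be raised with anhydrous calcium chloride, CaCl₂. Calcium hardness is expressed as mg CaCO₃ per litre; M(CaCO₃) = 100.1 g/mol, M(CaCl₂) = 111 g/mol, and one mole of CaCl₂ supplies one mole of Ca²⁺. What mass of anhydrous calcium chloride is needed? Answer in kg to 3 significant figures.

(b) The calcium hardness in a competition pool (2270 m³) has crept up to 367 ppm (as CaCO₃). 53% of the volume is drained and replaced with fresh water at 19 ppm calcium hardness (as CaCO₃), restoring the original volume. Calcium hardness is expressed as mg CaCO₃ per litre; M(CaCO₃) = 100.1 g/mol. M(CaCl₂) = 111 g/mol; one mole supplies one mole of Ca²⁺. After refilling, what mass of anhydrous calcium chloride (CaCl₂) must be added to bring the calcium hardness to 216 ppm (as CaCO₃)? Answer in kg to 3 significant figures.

(a) 108 kg; (b) 84.2 kg

(a) Hardness to add: (206 − 99) = 107 mg/L as CaCO₃ × 908,000 L = 97,160 g as CaCO₃.
(a) Moles of Ca²⁺ (1 mol Ca²⁺ ≡ 1 mol CaCO₃): 97,160 / 100.1 g/mol = 970.6 mol.
(a) Mass of CaCl₂: 970.6 × 111 = 107,700 g.

(b) Volume: 2270 m³ = 2,270,000 L.
(b) After draining 53% and refilling: 367 × 0.47 + 19 × 0.53 = 182.56 ppm.
(b) Deficit to target: 216 − 182.56 = 33.44 mg/L.
(b) As CaCO₃: 33.44 mg/L × 2,270,000 L = 75,910 g; ÷ 100.1 = 758.3 mol Ca²⁺.
(b) Mass: 758.3 × 111 = 84,170 g.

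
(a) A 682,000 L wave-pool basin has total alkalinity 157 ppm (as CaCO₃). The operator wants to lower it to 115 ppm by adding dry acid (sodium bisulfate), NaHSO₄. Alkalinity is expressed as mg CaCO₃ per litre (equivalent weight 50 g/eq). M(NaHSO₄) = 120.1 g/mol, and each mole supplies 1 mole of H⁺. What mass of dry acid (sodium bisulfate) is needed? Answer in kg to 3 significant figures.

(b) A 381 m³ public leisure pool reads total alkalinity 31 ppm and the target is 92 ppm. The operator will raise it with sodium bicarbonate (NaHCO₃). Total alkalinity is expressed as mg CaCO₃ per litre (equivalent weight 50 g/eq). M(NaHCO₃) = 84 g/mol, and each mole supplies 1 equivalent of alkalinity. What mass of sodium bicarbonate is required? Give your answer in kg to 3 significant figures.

(a) Alkalinity to neutralize: (157 − 115) = 42 mg/L as CaCO₃ × 682,000 L = 28,640 g as CaCO₃.
(a) Equivalents of H⁺ required: 28,640 ÷ 50 g/eq = 572.9 eq = 572.9 mol NaHSO₄.
(a) Mass of NaHSO₄: 572.9 × 120.1 = 68,800 g.

(b) Volume: 381 m³ = 381,000 L.
(b) Alkalinity to add: (92 − 31) = 61 mg/L as CaCO₃ × 381,000 L = 23,240 g as CaCO₃.
(b) Equivalents: 23,240 g ÷ 50 g/eq = 464.8 eq.
(b) NaHCO₃ supplies 1 eq per mole → 464.8 mol.
(b) Mass: 464.8 mol × 84 g/mol = 39,040 g.

(a) 68.8 kg; (b) 39.0 kg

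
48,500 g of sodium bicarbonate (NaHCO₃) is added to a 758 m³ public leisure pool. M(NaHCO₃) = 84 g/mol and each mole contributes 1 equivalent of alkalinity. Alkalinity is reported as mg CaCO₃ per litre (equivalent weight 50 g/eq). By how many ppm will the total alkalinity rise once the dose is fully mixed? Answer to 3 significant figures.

38.1 ppm

Volume: 758 m³ = 758,000 L.
Moles of NaHCO₃: 48,500 g ÷ 84 g/mol = 577.4 mol → 577.4 eq of alkalinity.
As CaCO₃: 577.4 eq × 50 g/eq = 28,870 g.
Rise: 28,870 g / 758,000 L × 1000 = 38.09 mg/L.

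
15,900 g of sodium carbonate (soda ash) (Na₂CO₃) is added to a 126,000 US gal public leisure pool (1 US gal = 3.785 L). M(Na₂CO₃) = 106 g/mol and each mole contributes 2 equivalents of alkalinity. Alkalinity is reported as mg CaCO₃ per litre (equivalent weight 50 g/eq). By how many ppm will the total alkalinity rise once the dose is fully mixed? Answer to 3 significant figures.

31.5 ppm

Volume: 126,000 US gal × 3.785 L/gal = 476,910 L.
Moles of Na₂CO₃: 15,900 g ÷ 106 g/mol = 150 mol → 300 eq of alkalinity.
As CaCO₃: 300 eq × 50 g/eq = 15,000 g.
Rise: 15,000 g / 476,910 L × 1000 = 31.45 mg/L.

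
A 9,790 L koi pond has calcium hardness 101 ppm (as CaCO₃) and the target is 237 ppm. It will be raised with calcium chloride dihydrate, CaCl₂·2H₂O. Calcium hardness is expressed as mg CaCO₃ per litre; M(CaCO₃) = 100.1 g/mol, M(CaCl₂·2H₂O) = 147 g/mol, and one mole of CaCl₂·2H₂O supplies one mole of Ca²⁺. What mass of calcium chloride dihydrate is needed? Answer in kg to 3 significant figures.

Hardness to add: (237 − 101) = 136 mg/L as CaCO₃ × 9,790 L = 1331 g as CaCO₃.
Moles of Ca²⁺ (1 mol Ca²⁺ ≡ 1 mol CaCO₃): 1331 / 100.1 g/mol = 13.3 mol.
Mass of CaCl₂·2H₂O: 13.3 × 147 = 1955 g.

1.96 kg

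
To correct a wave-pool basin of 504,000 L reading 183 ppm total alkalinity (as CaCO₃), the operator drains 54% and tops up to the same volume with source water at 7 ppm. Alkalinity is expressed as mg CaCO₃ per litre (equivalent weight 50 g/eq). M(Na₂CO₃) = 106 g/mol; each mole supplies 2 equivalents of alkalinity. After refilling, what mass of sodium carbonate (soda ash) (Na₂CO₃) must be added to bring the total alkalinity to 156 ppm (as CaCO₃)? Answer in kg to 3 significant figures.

After draining 54% and refilling: 183 × 0.46 + 7 × 0.54 = 87.96 ppm.
Deficit to target: 156 − 87.96 = 68.04 mg/L.
As CaCO₃: 68.04 mg/L × 504,000 L = 34,290 g; ÷ 50 g/eq ÷ 2 = 342.9 mol Na₂CO₃.
Mass: 342.9 × 106 = 36,350 g.

36.3 kg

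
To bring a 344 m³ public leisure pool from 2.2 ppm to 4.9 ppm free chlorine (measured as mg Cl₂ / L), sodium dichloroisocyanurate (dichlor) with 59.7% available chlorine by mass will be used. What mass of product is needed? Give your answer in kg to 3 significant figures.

1.56 kg

Volume: 344 m³ = 344,000 L.
Chlorine deficit: 4.9 − 2.2 = 2.7 ppm = 2.7 mg/L as Cl₂.
Cl₂ equivalent needed: 2.7 mg/L × 344,000 L = 928,800 mg = 928.8 g.
Product at 59.7% available chlorine: 928.8 / 0.597 = 1556 g.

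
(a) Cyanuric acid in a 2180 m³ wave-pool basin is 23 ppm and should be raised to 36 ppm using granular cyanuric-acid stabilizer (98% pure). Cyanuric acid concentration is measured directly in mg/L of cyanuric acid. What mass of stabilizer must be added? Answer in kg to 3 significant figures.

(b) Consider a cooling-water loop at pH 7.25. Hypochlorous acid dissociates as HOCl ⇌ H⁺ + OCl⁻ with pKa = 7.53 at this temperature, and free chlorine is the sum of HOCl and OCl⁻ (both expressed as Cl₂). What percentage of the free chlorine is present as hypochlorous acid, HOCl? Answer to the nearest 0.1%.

(a) 28.9 kg; (b) 65.6%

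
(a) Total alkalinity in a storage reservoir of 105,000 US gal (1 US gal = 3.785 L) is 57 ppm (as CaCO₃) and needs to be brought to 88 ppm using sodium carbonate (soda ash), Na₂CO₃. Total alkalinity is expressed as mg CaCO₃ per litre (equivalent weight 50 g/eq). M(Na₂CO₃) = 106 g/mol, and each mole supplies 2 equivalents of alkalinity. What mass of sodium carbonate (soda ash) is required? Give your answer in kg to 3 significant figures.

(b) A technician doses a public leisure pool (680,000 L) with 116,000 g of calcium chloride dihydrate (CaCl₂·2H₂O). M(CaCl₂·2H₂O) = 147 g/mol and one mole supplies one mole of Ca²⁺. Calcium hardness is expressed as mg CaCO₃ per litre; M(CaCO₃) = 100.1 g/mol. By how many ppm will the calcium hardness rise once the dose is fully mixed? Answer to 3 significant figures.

(a) Volume: 105,000 US gal × 3.785 L/gal = 397,425 L.
(a) Alkalinity to add: (88 − 57) = 31 mg/L as CaCO₃ × 397,425 L = 12,320 g as CaCO₃.
(a) Equivalents: 12,320 g ÷ 50 g/eq = 246.4 eq.
(a) Each mole of Na₂CO₃ supplies 2 eq, so 246.4 / 2 = 123.2 mol.
(a) Mass: 123.2 mol × 106 g/mol = 13,060 g.

(b) Moles of Ca²⁺: 116,000 g ÷ 147 g/mol = 789.1 mol.
(b) As CaCO₃: 789.1 mol × 100.1 g/mol = 78,990 g.
(b) Rise: 78,990 g / 680,000 L × 1000 = 116.2 mg/L.

(a) 13.1 kg; (b) 116 ppm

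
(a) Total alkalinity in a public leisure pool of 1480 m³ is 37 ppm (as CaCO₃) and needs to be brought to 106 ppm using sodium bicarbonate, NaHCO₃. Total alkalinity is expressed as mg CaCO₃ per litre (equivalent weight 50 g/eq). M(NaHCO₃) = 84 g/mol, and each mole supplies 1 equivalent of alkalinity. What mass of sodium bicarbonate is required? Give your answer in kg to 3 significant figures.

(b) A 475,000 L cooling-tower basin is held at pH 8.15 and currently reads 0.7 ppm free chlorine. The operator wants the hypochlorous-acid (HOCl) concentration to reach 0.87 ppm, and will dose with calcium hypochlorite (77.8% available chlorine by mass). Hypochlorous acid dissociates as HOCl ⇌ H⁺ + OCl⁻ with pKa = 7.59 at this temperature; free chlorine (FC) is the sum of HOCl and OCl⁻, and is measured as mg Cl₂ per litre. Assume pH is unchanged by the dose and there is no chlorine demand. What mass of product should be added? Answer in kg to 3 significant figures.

(a) 172 kg; (b) 2.03 kg

(a) Volume: 1480 m³ = 1,480,000 L.
(a) Alkalinity to add: (106 − 37) = 69 mg/L as CaCO₃ × 1,480,000 L = 102,100 g as CaCO₃.
(a) Equivalents: 102,100 g ÷ 50 g/eq = 2042 eq.
(a) NaHCO₃ supplies 1 eq per mole → 2042 mol.
(a) Mass: 2042 mol × 84 g/mol = 171,600 g.

(b) [OCl⁻]/[HOCl] = 10^(pH − pKa) = 10^(8.15 − 7.59) = 3.631; fraction as HOCl = 1/(1 + 3.631) = 0.2159.
(b) Free chlorine required for 0.87 ppm HOCl: 0.87 / 0.2159 = 4.029 ppm.
(b) FC to add: 4.029 − 0.7 = 3.329 mg/L as Cl₂.
(b) Cl₂ equivalent: 3.329 mg/L × 475,000 L = 1581 g.
(b) Product at 77.8% available Cl: 1581 / 0.778 = 2032 g.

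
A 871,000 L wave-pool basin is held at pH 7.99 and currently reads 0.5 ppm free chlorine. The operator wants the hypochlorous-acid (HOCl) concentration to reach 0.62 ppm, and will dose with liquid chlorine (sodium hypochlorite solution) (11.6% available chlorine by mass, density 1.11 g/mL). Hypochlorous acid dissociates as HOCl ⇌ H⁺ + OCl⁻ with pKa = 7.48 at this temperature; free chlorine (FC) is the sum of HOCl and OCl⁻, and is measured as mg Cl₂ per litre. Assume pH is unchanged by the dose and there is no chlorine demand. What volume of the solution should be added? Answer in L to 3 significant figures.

14.4 L

[OCl⁻]/[HOCl] = 10^(pH − pKa) = 10^(7.99 − 7.48) = 3.236; fraction as HOCl = 1/(1 + 3.236) = 0.2361.
Free chlorine required for 0.62 ppm HOCl: 0.62 / 0.2361 = 2.626 ppm.
FC to add: 2.626 − 0.5 = 2.126 mg/L as Cl₂.
Cl₂ equivalent: 2.126 mg/L × 871,000 L = 1852 g.
Product at 11.6% available Cl: 1852 / 0.116 = 15,970 g.
Volume: 15,970 g ÷ 1.11 g/mL = 14,380 mL.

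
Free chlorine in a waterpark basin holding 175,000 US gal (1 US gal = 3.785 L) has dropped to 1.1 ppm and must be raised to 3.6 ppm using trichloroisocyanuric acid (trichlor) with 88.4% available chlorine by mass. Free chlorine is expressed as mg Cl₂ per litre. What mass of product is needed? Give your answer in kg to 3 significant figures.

1.87 kg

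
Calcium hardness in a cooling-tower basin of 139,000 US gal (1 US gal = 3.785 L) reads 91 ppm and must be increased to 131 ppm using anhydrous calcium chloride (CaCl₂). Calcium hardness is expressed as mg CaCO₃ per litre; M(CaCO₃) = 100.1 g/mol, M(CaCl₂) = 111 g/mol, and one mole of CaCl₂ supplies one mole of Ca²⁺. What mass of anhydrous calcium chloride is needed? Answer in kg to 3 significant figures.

23.3 kg

Volume: 139,000 US gal × 3.785 L/gal = 526,115 L.
Hardness to add: (131 − 91) = 40 mg/L as CaCO₃ × 526,115 L = 21,040 g as CaCO₃.
Moles of Ca²⁺ (1 mol Ca²⁺ ≡ 1 mol CaCO₃): 21,040 / 100.1 g/mol = 210.2 mol.
Mass of CaCl₂: 210.2 × 111 = 23,340 g.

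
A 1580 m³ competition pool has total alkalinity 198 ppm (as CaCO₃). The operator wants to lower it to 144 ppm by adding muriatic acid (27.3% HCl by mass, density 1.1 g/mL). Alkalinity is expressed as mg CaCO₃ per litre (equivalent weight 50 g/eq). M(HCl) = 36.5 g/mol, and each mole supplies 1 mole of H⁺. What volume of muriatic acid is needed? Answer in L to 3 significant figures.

Volume: 1580 m³ = 1,580,000 L.
Alkalinity to neutralize: (198 − 144) = 54 mg/L as CaCO₃ × 1,580,000 L = 85,320 g as CaCO₃.
Equivalents of H⁺ required: 85,320 ÷ 50 g/eq = 1706 eq = 1706 mol HCl.
Mass of HCl: 1706 × 36.5 = 62,280 g.
Mass of 27.3% solution: 62,280 / 0.273 = 228,100 g.
Volume: 228,100 g ÷ 1.1 g/mL = 207,400 mL.

207 L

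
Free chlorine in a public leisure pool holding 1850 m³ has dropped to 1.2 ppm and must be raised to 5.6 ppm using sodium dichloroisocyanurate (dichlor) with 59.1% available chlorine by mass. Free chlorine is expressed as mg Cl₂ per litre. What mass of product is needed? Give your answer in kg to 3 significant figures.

Volume: 1850 m³ = 1,850,000 L.
Chlorine deficit: 5.6 − 1.2 = 4.4 ppm = 4.4 mg/L as Cl₂.
Cl₂ equivalent needed: 4.4 mg/L × 1,850,000 L = 8,140,000 mg = 8140 g.
Product at 59.1% available chlorine: 8140 / 0.591 = 13,770 g.

13.8 kg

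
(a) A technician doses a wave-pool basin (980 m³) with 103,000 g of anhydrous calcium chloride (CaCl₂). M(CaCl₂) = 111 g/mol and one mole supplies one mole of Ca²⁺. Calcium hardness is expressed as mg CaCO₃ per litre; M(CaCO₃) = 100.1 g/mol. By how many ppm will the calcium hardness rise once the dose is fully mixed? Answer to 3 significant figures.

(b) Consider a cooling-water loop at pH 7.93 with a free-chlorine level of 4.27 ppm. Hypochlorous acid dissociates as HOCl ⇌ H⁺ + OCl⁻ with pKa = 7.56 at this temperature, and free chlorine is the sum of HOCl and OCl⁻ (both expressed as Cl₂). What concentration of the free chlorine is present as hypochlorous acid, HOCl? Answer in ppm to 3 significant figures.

(a) 94.8 ppm; (b) 1.28 ppm

(a) Volume: 980 m³ = 980,000 L.
(a) Moles of Ca²⁺: 103,000 g ÷ 111 g/mol = 927.9 mol.
(a) As CaCO₃: 927.9 mol × 100.1 g/mol = 92,890 g.
(a) Rise: 92,890 g / 980,000 L × 1000 = 94.78 mg/L.

(b) [OCl⁻]/[HOCl] = 10^(pH − pKa) = 10^(7.93 − 7.56) = 10^0.37 = 2.344.
(b) Fraction as HOCl = 1 / (1 + 2.344) = 0.299.
(b) HOCl = 0.299 × 4.27 ppm = 1.277 ppm.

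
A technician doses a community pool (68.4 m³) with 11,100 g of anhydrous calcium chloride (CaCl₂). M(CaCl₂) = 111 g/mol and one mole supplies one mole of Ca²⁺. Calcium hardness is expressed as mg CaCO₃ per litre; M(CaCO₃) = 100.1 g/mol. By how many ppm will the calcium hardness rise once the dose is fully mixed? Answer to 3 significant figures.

146 ppm

Volume: 68.4 m³ = 68,400 L.
Moles of Ca²⁺: 11,100 g ÷ 111 g/mol = 100 mol.
As CaCO₃: 100 mol × 100.1 g/mol = 10,010 g.
Rise: 10,010 g / 68,400 L × 1000 = 146.3 mg/L.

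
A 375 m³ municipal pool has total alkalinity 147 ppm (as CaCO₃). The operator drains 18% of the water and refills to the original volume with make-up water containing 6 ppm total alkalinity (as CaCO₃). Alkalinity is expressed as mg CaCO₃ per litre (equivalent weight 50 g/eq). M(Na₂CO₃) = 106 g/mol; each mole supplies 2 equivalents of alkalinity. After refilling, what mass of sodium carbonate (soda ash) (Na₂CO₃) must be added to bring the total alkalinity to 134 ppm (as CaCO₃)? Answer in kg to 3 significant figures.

4.92 kg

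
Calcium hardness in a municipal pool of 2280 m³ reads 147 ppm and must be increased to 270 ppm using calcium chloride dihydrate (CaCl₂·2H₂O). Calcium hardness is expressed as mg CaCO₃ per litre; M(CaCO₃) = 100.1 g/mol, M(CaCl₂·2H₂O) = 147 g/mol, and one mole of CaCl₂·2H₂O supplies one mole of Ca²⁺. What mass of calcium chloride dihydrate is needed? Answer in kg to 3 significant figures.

Volume: 2280 m³ = 2,280,000 L.
Hardness to add: (270 − 147) = 123 mg/L as CaCO₃ × 2,280,000 L = 280,400 g as CaCO₃.
Moles of Ca²⁺ (1 mol Ca²⁺ ≡ 1 mol CaCO₃): 280,400 / 100.1 g/mol = 2802 mol.
Mass of CaCl₂·2H₂O: 2802 × 147 = 411,800 g.

412 kg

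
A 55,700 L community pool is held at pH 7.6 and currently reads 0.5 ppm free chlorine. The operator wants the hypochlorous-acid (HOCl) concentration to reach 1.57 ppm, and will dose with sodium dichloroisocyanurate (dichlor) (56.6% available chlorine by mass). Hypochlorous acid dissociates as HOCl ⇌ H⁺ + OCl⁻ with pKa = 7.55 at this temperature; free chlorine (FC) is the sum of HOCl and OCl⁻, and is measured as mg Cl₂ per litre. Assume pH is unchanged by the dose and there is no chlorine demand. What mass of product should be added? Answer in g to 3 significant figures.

[OCl⁻]/[HOCl] = 10^(pH − pKa) = 10^(7.6 − 7.55) = 1.122; fraction as HOCl = 1/(1 + 1.122) = 0.4712.
Free chlorine required for 1.57 ppm HOCl: 1.57 / 0.4712 = 3.332 ppm.
FC to add: 3.332 − 0.5 = 2.832 mg/L as Cl₂.
Cl₂ equivalent: 2.832 mg/L × 55,700 L = 157.7 g.
Product at 56.6% available Cl: 157.7 / 0.566 = 278.7 g.

279 g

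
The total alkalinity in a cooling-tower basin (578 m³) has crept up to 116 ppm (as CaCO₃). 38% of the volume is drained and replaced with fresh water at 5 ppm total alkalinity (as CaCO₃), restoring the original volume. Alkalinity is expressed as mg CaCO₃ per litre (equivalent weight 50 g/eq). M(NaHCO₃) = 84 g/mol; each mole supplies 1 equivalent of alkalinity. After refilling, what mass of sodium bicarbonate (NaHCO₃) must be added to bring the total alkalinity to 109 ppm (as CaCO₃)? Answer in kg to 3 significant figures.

Volume: 578 m³ = 578,000 L.
After draining 38% and refilling: 116 × 0.62 + 5 × 0.38 = 73.82 ppm.
Deficit to target: 109 − 73.82 = 35.18 mg/L.
As CaCO₃: 35.18 mg/L × 578,000 L = 20,330 g; ÷ 50 g/eq ÷ 1 = 406.7 mol NaHCO₃.
Mass: 406.7 × 84 = 34,160 g.

34.2 kg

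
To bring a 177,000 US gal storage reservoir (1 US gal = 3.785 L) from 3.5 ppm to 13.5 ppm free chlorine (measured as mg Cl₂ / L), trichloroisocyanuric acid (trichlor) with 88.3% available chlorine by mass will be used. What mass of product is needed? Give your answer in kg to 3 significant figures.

7.59 kg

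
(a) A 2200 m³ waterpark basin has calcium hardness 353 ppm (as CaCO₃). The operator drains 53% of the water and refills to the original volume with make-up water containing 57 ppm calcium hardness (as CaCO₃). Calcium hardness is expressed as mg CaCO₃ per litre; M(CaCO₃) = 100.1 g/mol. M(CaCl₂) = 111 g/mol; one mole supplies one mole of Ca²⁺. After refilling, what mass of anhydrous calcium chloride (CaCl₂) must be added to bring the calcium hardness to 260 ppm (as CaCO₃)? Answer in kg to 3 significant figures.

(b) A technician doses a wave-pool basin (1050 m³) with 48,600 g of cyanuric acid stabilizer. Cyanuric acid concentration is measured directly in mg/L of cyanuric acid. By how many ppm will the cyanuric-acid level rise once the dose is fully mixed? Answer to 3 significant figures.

(a) Volume: 2200 m³ = 2,200,000 L.
(a) After draining 53% and refilling: 353 × 0.47 + 57 × 0.53 = 196.12 ppm.
(a) Deficit to target: 260 − 196.12 = 63.88 mg/L.
(a) As CaCO₃: 63.88 mg/L × 2,200,000 L = 140,500 g; ÷ 100.1 = 1404 mol Ca²⁺.
(a) Mass: 1404 × 111 = 155,800 g.

(b) Volume: 1050 m³ = 1,050,000 L.
(b) Rise: 48,600 g / 1,050,000 L × 1000 = 46.29 mg/L.

(a) 156 kg; (b) 46.3 ppm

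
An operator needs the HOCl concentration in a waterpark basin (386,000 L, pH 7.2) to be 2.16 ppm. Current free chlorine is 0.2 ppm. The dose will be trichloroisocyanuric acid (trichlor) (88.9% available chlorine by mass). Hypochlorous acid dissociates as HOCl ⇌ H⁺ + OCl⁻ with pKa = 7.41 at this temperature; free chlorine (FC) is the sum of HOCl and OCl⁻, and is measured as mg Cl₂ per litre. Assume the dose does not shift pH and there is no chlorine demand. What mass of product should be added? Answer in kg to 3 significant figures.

[OCl⁻]/[HOCl] = 10^(pH − pKa) = 10^(7.2 − 7.41) = 0.6166; fraction as HOCl = 1/(1 + 0.6166) = 0.6186.
Free chlorine required for 2.16 ppm HOCl: 2.16 / 0.6186 = 3.492 ppm.
FC to add: 3.492 − 0.2 = 3.292 mg/L as Cl₂.
Cl₂ equivalent: 3.292 mg/L × 386,000 L = 1271 g.
Product at 88.9% available Cl: 1271 / 0.889 = 1429 g.

1.43 kg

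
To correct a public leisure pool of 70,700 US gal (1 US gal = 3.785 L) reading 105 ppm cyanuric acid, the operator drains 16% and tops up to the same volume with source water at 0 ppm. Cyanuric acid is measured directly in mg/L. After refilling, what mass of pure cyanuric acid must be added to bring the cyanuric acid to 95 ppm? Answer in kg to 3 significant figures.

1.82 kg

Volume: 70,700 US gal × 3.785 L/gal = 267,600 L.
After draining 16% and refilling: 105 × 0.84 + 0 × 0.16 = 88.2 ppm.
Deficit to target: 95 − 88.2 = 6.8 mg/L.
Mass: 6.8 mg/L × 267,600 L = 1820 g cyanuric acid.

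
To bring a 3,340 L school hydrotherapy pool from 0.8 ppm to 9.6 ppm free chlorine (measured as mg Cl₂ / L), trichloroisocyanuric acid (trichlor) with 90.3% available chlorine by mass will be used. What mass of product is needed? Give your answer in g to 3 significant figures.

32.5 g

Chlorine deficit: 9.6 − 0.8 = 8.8 ppm = 8.8 mg/L as Cl₂.
Cl₂ equivalent needed: 8.8 mg/L × 3,340 L = 29,390 mg = 29.39 g.
Product at 90.3% available chlorine: 29.39 / 0.903 = 32.55 g.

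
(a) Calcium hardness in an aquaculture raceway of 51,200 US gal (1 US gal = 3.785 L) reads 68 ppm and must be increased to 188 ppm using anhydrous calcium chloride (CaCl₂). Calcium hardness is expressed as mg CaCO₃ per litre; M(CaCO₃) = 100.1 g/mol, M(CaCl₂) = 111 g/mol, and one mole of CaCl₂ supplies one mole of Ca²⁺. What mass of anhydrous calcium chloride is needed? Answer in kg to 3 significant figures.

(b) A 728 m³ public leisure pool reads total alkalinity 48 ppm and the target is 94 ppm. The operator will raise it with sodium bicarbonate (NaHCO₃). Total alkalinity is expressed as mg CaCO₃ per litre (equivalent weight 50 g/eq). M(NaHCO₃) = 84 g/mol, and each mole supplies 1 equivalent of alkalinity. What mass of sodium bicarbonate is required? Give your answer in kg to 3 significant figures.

(a) 25.8 kg; (b) 56.3 kg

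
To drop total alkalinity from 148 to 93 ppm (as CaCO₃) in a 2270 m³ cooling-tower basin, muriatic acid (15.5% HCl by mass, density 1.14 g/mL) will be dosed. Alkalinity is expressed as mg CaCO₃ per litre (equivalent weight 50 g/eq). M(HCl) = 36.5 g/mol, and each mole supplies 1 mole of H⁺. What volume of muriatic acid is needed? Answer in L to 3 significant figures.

516 L

Volume: 2270 m³ = 2,270,000 L.
Alkalinity to neutralize: (148 − 93) = 55 mg/L as CaCO₃ × 2,270,000 L = 124,800 g as CaCO₃.
Equivalents of H⁺ required: 124,800 ÷ 50 g/eq = 2497 eq = 2497 mol HCl.
Mass of HCl: 2497 × 36.5 = 91,140 g.
Mass of 15.5% solution: 91,140 / 0.155 = 588,000 g.
Volume: 588,000 g ÷ 1.14 g/mL = 515,800 mL.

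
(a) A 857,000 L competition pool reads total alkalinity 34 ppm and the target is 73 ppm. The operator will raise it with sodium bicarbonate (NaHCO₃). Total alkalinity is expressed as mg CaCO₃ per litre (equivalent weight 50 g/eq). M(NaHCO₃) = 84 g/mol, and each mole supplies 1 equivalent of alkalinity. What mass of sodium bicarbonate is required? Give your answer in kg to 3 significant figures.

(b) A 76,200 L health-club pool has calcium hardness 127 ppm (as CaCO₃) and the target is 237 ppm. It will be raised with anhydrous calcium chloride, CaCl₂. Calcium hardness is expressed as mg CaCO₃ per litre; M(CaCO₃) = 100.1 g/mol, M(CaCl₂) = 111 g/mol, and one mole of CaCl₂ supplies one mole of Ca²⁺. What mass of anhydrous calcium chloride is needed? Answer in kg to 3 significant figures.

(a) Alkalinity to add: (73 − 34) = 39 mg/L as CaCO₃ × 857,000 L = 33,420 g as CaCO₃.
(a) Equivalents: 33,420 g ÷ 50 g/eq = 668.5 eq.
(a) NaHCO₃ supplies 1 eq per mole → 668.5 mol.
(a) Mass: 668.5 mol × 84 g/mol = 56,150 g.

(b) Hardness to add: (237 − 127) = 110 mg/L as CaCO₃ × 76,200 L = 8382 g as CaCO₃.
(b) Moles of Ca²⁺ (1 mol Ca²⁺ ≡ 1 mol CaCO₃): 8382 / 100.1 g/mol = 83.74 mol.
(b) Mass of CaCl₂: 83.74 × 111 = 9295 g.

(a) 56.2 kg; (b) 9.29 kg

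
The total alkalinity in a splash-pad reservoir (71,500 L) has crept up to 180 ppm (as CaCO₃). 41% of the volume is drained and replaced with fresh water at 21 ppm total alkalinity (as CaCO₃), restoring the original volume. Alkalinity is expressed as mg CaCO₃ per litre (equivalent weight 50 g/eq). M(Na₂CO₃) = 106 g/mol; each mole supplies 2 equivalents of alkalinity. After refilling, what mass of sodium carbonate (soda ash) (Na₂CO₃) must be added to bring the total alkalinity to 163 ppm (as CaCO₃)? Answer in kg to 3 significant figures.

3.65 kg

After draining 41% and refilling: 180 × 0.59 + 21 × 0.41 = 114.81 ppm.
Deficit to target: 163 − 114.81 = 48.19 mg/L.
As CaCO₃: 48.19 mg/L × 71,500 L = 3446 g; ÷ 50 g/eq ÷ 2 = 34.46 mol Na₂CO₃.
Mass: 34.46 × 106 = 3652 g.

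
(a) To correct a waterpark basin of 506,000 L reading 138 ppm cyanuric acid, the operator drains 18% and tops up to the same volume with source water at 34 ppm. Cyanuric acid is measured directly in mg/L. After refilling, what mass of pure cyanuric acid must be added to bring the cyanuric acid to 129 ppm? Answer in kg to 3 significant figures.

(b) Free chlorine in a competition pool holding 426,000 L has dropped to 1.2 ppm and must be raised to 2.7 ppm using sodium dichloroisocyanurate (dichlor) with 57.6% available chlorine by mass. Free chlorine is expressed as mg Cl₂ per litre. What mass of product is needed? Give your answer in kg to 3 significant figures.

(a) 4.92 kg; (b) 1.11 kg

(a) After draining 18% and refilling: 138 × 0.82 + 34 × 0.18 = 119.28 ppm.
(a) Deficit to target: 129 − 119.28 = 9.72 mg/L.
(a) Mass: 9.72 mg/L × 506,000 L = 4918 g cyanuric acid.

(b) Chlorine deficit: 2.7 − 1.2 = 1.5 ppm = 1.5 mg/L as Cl₂.
(b) Cl₂ equivalent needed: 1.5 mg/L × 426,000 L = 639,000 mg = 639 g.
(b) Product at 57.6% available chlorine: 639 / 0.576 = 1109 g.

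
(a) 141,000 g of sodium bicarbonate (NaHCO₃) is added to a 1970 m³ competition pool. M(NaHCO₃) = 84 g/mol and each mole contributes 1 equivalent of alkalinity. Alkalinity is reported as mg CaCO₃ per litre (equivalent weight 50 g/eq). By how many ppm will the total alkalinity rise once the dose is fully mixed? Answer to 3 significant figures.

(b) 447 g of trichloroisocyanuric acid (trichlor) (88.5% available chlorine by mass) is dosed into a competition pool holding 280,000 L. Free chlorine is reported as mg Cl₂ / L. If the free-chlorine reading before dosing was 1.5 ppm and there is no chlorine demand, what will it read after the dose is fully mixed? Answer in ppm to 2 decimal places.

(a) 42.6 ppm; (b) 2.91 ppm

(a) Volume: 1970 m³ = 1,970,000 L.
(a) Moles of NaHCO₃: 141,000 g ÷ 84 g/mol = 1679 mol → 1679 eq of alkalinity.
(a) As CaCO₃: 1679 eq × 50 g/eq = 83,930 g.
(a) Rise: 83,930 g / 1,970,000 L × 1000 = 42.6 mg/L.

(b) Available chlorine delivered: 447 g × 0.885 = 395.6 g as Cl₂.
(b) Concentration rise: 395.6 g / 280,000 L = 1.413 mg/L = 1.41 ppm.
(b) Final FC: 1.5 + 1.41 = 2.91 ppm.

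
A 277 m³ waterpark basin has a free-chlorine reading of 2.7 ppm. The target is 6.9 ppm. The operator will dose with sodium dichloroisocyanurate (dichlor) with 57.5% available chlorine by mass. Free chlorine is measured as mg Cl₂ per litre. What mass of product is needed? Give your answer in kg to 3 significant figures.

Volume: 277 m³ = 277,000 L.
Chlorine deficit: 6.9 − 2.7 = 4.2 ppm = 4.2 mg/L as Cl₂.
Cl₂ equivalent needed: 4.2 mg/L × 277,000 L = 1,163,000 mg = 1163 g.
Product at 57.5% available chlorine: 1163 / 0.575 = 2023 g.

2.02 kg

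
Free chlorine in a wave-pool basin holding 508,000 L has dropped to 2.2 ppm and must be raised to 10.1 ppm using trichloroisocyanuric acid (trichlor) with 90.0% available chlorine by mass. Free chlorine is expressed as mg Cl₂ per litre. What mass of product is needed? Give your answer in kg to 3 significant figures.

4.46 kg

Chlorine deficit: 10.1 − 2.2 = 7.9 ppm = 7.9 mg/L as Cl₂.
Cl₂ equivalent needed: 7.9 mg/L × 508,000 L = 4,013,000 mg = 4013 g.
Product at 90.0% available chlorine: 4013 / 0.9 = 4459 g.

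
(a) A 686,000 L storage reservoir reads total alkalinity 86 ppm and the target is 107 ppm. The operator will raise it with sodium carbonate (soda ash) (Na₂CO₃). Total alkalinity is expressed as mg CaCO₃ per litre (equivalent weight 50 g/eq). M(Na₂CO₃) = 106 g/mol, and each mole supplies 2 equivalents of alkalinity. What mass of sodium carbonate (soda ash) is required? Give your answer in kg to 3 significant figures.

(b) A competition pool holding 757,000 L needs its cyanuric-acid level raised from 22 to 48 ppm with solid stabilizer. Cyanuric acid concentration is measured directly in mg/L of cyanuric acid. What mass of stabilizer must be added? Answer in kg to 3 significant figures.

(a) 15.3 kg; (b) 19.7 kg

(a) Alkalinity to add: (107 − 86) = 21 mg/L as CaCO₃ × 686,000 L = 14,410 g as CaCO₃.
(a) Equivalents: 14,410 g ÷ 50 g/eq = 288.1 eq.
(a) Each mole of Na₂CO₃ supplies 2 eq, so 288.1 / 2 = 144.1 mol.
(a) Mass: 144.1 mol × 106 g/mol = 15,270 g.

(b) CYA to add: (48 − 22) = 26 mg/L × 757,000 L = 19,680 g cyanuric acid.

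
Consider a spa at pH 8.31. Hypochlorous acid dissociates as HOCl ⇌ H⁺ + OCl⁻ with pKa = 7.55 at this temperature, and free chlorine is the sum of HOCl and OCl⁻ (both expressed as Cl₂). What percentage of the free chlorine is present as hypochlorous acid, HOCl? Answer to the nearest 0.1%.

14.8%

[OCl⁻]/[HOCl] = 10^(pH − pKa) = 10^(8.31 − 7.55) = 10^0.76 = 5.754.
Fraction as HOCl = 1 / (1 + 5.754) = 0.1481.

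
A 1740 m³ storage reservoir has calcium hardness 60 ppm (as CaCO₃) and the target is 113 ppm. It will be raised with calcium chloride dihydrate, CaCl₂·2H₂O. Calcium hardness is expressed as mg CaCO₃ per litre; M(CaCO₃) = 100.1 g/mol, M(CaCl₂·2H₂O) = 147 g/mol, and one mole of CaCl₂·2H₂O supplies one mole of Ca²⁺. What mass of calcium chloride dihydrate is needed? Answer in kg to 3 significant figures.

135 kg

Volume: 1740 m³ = 1,740,000 L.
Hardness to add: (113 − 60) = 53 mg/L as CaCO₃ × 1,740,000 L = 92,220 g as CaCO₃.
Moles of Ca²⁺ (1 mol Ca²⁺ ≡ 1 mol CaCO₃): 92,220 / 100.1 g/mol = 921.3 mol.
Mass of CaCl₂·2H₂O: 921.3 × 147 = 135,400 g.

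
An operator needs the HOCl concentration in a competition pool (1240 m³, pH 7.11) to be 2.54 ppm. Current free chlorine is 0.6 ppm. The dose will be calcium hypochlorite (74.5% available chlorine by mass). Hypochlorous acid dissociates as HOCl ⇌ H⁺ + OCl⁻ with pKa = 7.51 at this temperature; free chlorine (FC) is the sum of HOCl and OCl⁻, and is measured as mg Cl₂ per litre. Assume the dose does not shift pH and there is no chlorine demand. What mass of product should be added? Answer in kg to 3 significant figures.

4.91 kg

Volume: 1240 m³ = 1,240,000 L.
[OCl⁻]/[HOCl] = 10^(pH − pKa) = 10^(7.11 − 7.51) = 0.3981; fraction as HOCl = 1/(1 + 0.3981) = 0.7153.
Free chlorine required for 2.54 ppm HOCl: 2.54 / 0.7153 = 3.551 ppm.
FC to add: 3.551 − 0.6 = 2.951 mg/L as Cl₂.
Cl₂ equivalent: 2.951 mg/L × 1,240,000 L = 3659 g.
Product at 74.5% available Cl: 3659 / 0.745 = 4912 g.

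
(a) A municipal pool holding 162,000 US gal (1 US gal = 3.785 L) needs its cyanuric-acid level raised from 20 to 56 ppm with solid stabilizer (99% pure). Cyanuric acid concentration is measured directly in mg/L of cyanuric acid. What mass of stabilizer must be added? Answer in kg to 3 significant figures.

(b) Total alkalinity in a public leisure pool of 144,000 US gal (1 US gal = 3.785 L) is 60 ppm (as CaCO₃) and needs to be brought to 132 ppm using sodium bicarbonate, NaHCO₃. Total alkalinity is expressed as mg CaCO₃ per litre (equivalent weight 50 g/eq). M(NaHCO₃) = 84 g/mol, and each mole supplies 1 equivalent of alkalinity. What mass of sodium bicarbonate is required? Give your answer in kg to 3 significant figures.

(a) 22.3 kg; (b) 65.9 kg

(a) Volume: 162,000 US gal × 3.785 L/gal = 613,170 L.
(a) CYA to add: (56 − 20) = 36 mg/L × 613,170 L = 22,070 g cyanuric acid.
(a) At 99% purity: 22,070 / 0.99 = 22,300 g product.

(b) Volume: 144,000 US gal × 3.785 L/gal = 545,040 L.
(b) Alkalinity to add: (132 − 60) = 72 mg/L as CaCO₃ × 545,040 L = 39,240 g as CaCO₃.
(b) Equivalents: 39,240 g ÷ 50 g/eq = 784.9 eq.
(b) NaHCO₃ supplies 1 eq per mole → 784.9 mol.
(b) Mass: 784.9 mol × 84 g/mol = 65,930 g.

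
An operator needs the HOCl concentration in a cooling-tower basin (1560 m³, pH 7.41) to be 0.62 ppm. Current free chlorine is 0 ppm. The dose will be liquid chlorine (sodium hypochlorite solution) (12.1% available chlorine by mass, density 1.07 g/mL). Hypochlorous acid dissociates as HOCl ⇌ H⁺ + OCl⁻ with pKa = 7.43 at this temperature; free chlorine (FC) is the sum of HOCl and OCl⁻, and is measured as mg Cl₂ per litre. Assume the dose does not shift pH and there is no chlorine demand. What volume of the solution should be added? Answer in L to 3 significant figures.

14.6 L

Volume: 1560 m³ = 1,560,000 L.
[OCl⁻]/[HOCl] = 10^(pH − pKa) = 10^(7.41 − 7.43) = 0.955; fraction as HOCl = 1/(1 + 0.955) = 0.5115.
Free chlorine required for 0.62 ppm HOCl: 0.62 / 0.5115 = 1.212 ppm.
FC to add: 1.212 − 0 = 1.212 mg/L as Cl₂.
Cl₂ equivalent: 1.212 mg/L × 1,560,000 L = 1891 g.
Product at 12.1% available Cl: 1891 / 0.121 = 15,630 g.
Volume: 15,630 g ÷ 1.07 g/mL = 14,600 mL.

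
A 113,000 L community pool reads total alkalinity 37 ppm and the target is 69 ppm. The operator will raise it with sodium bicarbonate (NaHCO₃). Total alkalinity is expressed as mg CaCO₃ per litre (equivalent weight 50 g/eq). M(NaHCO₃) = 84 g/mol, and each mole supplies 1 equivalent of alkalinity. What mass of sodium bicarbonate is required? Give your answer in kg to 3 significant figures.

6.07 kg

Alkalinity to add: (69 − 37) = 32 mg/L as CaCO₃ × 113,000 L = 3616 g as CaCO₃.
Equivalents: 3616 g ÷ 50 g/eq = 72.32 eq.
NaHCO₃ supplies 1 eq per mole → 72.32 mol.
Mass: 72.32 mol × 84 g/mol = 6075 g.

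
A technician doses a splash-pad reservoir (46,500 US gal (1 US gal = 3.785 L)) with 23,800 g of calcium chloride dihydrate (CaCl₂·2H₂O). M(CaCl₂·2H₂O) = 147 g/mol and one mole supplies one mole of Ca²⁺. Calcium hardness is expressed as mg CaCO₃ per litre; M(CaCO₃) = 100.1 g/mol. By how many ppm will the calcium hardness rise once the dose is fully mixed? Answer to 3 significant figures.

92.1 ppm

Volume: 46,500 US gal × 3.785 L/gal = 176,002 L.
Moles of Ca²⁺: 23,800 g ÷ 147 g/mol = 161.9 mol.
As CaCO₃: 161.9 mol × 100.1 g/mol = 16,210 g.
Rise: 16,210 g / 176,002 L × 1000 = 92.08 mg/L.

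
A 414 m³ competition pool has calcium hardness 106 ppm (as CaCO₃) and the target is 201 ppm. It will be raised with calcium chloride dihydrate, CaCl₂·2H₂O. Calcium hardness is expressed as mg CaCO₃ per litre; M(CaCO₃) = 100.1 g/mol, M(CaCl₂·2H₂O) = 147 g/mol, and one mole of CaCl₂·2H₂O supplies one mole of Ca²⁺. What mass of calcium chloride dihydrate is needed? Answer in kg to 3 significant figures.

57.8 kg

Volume: 414 m³ = 414,000 L.
Hardness to add: (201 − 106) = 95 mg/L as CaCO₃ × 414,000 L = 39,330 g as CaCO₃.
Moles of Ca²⁺ (1 mol Ca²⁺ ≡ 1 mol CaCO₃): 39,330 / 100.1 g/mol = 392.9 mol.
Mass of CaCl₂·2H₂O: 392.9 × 147 = 57,760 g.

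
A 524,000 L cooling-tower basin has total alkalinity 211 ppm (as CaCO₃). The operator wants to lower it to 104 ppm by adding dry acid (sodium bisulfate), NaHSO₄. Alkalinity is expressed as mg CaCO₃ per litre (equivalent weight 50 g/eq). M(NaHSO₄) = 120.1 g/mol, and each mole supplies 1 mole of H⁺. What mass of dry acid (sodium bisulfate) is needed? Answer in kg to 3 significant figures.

135 kg

Alkalinity to neutralize: (211 − 104) = 107 mg/L as CaCO₃ × 524,000 L = 56,070 g as CaCO₃.
Equivalents of H⁺ required: 56,070 ÷ 50 g/eq = 1121 eq = 1121 mol NaHSO₄.
Mass of NaHSO₄: 1121 × 120.1 = 134,700 g.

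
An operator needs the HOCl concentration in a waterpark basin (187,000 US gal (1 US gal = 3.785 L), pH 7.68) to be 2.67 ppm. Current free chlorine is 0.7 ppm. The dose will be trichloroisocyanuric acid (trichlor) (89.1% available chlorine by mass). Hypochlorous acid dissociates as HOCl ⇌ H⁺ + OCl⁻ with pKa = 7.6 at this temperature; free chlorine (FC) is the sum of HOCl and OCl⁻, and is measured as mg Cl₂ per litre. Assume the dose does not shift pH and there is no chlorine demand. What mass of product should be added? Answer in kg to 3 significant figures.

Volume: 187,000 US gal × 3.785 L/gal = 707,795 L.
[OCl⁻]/[HOCl] = 10^(pH − pKa) = 10^(7.68 − 7.6) = 1.202; fraction as HOCl = 1/(1 + 1.202) = 0.4541.
Free chlorine required for 2.67 ppm HOCl: 2.67 / 0.4541 = 5.88 ppm.
FC to add: 5.88 − 0.7 = 5.18 mg/L as Cl₂.
Cl₂ equivalent: 5.18 mg/L × 707,795 L = 3666 g.
Product at 89.1% available Cl: 3666 / 0.891 = 4115 g.

4.11 kg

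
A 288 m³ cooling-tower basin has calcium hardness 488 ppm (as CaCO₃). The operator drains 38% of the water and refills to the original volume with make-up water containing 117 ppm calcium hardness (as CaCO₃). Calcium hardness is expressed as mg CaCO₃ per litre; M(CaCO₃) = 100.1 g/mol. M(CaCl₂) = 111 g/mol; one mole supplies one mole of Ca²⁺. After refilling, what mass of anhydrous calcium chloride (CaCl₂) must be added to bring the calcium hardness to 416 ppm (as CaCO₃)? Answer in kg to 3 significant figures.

22.0 kg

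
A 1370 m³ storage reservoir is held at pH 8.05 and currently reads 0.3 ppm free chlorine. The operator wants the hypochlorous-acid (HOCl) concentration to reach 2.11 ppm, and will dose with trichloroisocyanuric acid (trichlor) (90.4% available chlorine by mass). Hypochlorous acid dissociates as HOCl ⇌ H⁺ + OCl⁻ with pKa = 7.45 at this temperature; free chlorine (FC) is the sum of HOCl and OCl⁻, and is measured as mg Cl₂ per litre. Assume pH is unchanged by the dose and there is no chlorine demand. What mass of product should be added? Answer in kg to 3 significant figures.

15.5 kg

Volume: 1370 m³ = 1,370,000 L.
[OCl⁻]/[HOCl] = 10^(pH − pKa) = 10^(8.05 − 7.45) = 3.981; fraction as HOCl = 1/(1 + 3.981) = 0.2008.
Free chlorine required for 2.11 ppm HOCl: 2.11 / 0.2008 = 10.51 ppm.
FC to add: 10.51 − 0.3 = 10.21 mg/L as Cl₂.
Cl₂ equivalent: 10.21 mg/L × 1,370,000 L = 13,990 g.
Product at 90.4% available Cl: 13,990 / 0.904 = 15,470 g.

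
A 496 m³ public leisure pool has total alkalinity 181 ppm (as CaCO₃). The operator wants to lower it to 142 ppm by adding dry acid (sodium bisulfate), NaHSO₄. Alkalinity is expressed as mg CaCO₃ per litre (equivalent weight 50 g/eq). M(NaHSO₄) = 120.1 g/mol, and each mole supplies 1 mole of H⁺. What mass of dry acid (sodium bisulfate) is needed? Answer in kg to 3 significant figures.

Volume: 496 m³ = 496,000 L.
Alkalinity to neutralize: (181 − 142) = 39 mg/L as CaCO₃ × 496,000 L = 19,340 g as CaCO₃.
Equivalents of H⁺ required: 19,340 ÷ 50 g/eq = 386.9 eq = 386.9 mol NaHSO₄.
Mass of NaHSO₄: 386.9 × 120.1 = 46,460 g.

46.5 kg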